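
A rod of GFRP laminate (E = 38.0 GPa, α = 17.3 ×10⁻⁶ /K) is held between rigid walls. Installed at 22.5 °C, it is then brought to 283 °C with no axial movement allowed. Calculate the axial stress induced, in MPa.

171 MPa

ΔT = 260.5 K. Constrained thermal stress σ = E·α·ΔT = 38.00×10³ MPa × 17.3×10⁻⁶ × 260.5 = 171 MPa (compressive).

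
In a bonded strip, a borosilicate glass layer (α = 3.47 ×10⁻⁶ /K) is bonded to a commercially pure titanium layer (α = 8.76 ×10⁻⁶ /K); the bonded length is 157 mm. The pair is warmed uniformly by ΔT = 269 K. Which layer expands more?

α(borosilicate glass) = 3.47×10⁻⁶/K vs α(commercially pure titanium) = 8.76×10⁻⁶/K.
Higher α expands more for the same ΔT: commercially pure titanium.

commercially pure titanium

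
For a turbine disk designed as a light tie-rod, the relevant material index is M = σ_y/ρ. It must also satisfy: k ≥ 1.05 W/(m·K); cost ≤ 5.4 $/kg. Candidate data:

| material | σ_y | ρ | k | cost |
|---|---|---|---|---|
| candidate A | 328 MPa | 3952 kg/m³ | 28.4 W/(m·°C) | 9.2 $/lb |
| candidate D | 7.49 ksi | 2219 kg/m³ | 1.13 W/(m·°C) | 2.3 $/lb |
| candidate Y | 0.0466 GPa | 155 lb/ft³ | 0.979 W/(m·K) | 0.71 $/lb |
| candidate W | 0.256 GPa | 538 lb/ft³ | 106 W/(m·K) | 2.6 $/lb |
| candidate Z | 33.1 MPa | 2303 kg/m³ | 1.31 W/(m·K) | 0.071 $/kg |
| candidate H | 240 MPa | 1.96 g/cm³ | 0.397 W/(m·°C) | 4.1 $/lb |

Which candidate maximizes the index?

candidate D

Screen on constraints: k ≥ 1.05 W/(m·K); cost ≤ 5.4 $/kg. Survivors: candidate D, candidate Z.
Convert each candidate to consistent units, then evaluate M:
  candidate D: σ_y = 51.64 MPa, ρ = 2219 kg/m³
  candidate Z: σ_y = 33.10 MPa, ρ = 2303 kg/m³
  candidate D: M = 23.3 kN·m/kg
  candidate Z: M = 14.4 kN·m/kg
Candidate D ranks first.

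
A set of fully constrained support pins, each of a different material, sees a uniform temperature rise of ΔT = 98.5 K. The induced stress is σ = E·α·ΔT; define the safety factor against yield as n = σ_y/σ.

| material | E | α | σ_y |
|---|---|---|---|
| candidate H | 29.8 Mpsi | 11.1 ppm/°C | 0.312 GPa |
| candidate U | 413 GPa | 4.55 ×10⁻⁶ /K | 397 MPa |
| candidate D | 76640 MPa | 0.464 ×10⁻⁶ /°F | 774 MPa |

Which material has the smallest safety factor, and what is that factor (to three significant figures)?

Per material, after unit conversion:
  candidate H: E = 205.5, α = 11.1, σ_y = 312.0 → σ = 225 MPa, n = 1.39
  candidate U: E = 413.0, α = 4.55, σ_y = 397.0 → σ = 185 MPa, n = 2.14
  candidate D: E = 76.64, α = 0.835, σ_y = 774.0 → σ = 6.30 MPa, n = 123
Smallest n: candidate H with n = 1.39.

candidate H, n = 1.39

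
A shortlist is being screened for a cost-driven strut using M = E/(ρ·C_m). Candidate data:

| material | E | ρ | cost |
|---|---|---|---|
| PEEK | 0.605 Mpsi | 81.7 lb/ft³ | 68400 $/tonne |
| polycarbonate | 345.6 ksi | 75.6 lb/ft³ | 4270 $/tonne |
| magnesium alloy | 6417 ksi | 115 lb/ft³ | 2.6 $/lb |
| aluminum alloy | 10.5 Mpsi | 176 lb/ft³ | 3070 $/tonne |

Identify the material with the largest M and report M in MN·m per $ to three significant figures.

aluminum alloy, M = 8.36 MN·m per $

After converting to SI:
  PEEK: E = 4.171 GPa, ρ = 1309 kg/m³, cost = 68.40 $/kg
  polycarbonate: E = 2.383 GPa, ρ = 1211 kg/m³, cost = 4.270 $/kg
  magnesium alloy: E = 44.24 GPa, ρ = 1842 kg/m³, cost = 5.732 $/kg
  aluminum alloy: E = 72.39 GPa, ρ = 2819 kg/m³, cost = 3.070 $/kg
  aluminum alloy: M = 8.36 MN·m per $
  magnesium alloy: M = 4.19 MN·m per $
  polycarbonate: M = 0.461 MN·m per $
  PEEK: M = 0.0466 MN·m per $
Aluminum alloy has the largest M.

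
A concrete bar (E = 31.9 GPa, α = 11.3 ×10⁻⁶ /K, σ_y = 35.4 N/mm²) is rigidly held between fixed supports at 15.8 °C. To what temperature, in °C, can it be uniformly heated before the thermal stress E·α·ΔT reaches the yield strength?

σ_y = 35.4 N/mm² = 35.40 MPa.
E·α·ΔT = 35.40 MPa ⇒ ΔT = 35.40 / (31.90×10³ × 11.3×10⁻⁶) = 98.21 K.
T = 15.8 + 98.21 = 114.0 °C.

114 °C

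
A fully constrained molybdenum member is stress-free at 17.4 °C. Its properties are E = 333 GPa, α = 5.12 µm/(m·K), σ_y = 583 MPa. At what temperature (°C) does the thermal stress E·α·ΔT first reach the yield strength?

E·α·ΔT = 583.0 MPa ⇒ ΔT = 583.0 / (333.0×10³ × 5.12×10⁻⁶) = 341.9 K.
T = 17.4 + 341.9 = 359.3 °C.

359 °C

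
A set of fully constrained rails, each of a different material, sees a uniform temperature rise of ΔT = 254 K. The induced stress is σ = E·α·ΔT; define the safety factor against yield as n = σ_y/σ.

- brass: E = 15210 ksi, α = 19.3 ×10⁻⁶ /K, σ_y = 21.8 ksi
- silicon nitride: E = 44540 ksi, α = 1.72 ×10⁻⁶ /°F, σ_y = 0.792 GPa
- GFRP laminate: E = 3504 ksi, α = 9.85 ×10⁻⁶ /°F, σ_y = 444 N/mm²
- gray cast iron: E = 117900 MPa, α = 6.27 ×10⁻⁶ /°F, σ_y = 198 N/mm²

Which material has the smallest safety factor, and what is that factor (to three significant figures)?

Converting E to GPa, α to ×10⁻⁶/K, σ_y to MPa, then σ and n for each:
  brass: E = 104.9, α = 19.3, σ_y = 150.3 → σ = 514 MPa, n = 0.292
  silicon nitride: E = 307.1, α = 3.10, σ_y = 792.0 → σ = 241 MPa, n = 3.28
  GFRP laminate: E = 24.16, α = 17.7, σ_y = 444.0 → σ = 109 MPa, n = 4.08
  gray cast iron: E = 117.9, α = 11.3, σ_y = 198.0 → σ = 338 MPa, n = 0.586
Smallest n: brass with n = 0.292.

brass, n = 0.292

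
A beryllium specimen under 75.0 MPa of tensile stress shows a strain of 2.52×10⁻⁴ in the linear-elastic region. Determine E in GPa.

E = σ/ε = 75.0 MPa / 2.52×10⁻⁴ = 297600 MPa = 298 GPa.

298 GPa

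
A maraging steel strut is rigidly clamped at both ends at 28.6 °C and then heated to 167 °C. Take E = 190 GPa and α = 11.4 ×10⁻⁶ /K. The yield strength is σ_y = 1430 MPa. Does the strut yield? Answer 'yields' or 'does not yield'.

does not yield

ΔT = 138.4 K. Constrained thermal stress σ = E·α·ΔT = 190.0×10³ MPa × 11.4×10⁻⁶ × 138.4 = 300 MPa (compressive).
Compare to σ_y = 1430 MPa: σ < σ_y, so it does not yield.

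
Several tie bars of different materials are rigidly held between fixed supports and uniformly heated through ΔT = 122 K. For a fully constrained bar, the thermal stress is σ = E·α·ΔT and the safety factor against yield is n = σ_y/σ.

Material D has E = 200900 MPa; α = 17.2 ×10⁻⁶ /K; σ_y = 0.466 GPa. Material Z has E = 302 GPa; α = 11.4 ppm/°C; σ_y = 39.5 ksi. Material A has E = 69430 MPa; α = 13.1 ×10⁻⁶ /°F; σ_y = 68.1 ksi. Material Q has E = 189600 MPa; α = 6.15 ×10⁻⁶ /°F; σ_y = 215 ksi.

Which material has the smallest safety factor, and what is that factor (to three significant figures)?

material Z, n = 0.648

Per material, after unit conversion:
  material D: E = 200.9, α = 17.2, σ_y = 466.0 → σ = 422 MPa, n = 1.11
  material Z: E = 302.0, α = 11.4, σ_y = 272.3 → σ = 420 MPa, n = 0.648
  material A: E = 69.43, α = 23.6, σ_y = 469.5 → σ = 200 MPa, n = 2.35
  material Q: E = 189.6, α = 11.1, σ_y = 1482 → σ = 256 MPa, n = 5.79
Smallest n: material Z with n = 0.648.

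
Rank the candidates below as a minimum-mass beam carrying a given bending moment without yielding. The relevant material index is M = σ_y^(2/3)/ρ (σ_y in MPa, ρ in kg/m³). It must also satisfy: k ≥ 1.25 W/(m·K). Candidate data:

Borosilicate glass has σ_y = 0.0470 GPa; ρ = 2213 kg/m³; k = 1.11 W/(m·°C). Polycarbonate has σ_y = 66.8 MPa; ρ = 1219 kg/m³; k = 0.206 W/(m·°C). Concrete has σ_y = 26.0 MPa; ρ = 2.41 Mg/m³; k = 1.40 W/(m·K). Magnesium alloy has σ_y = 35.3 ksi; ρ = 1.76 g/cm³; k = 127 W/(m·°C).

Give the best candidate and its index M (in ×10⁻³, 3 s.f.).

Screen on constraints: k ≥ 1.25 W/(m·K). Survivors: concrete, magnesium alloy.
Normalizing units and computing the index:
  concrete: σ_y = 26.00 MPa, ρ = 2410 kg/m³
  magnesium alloy: σ_y = 243.4 MPa, ρ = 1760 kg/m³
  magnesium alloy: M = 22.1×10⁻³
  concrete: M = 3.64×10⁻³
Magnesium alloy has the largest M.

magnesium alloy, M = 22.1×10⁻³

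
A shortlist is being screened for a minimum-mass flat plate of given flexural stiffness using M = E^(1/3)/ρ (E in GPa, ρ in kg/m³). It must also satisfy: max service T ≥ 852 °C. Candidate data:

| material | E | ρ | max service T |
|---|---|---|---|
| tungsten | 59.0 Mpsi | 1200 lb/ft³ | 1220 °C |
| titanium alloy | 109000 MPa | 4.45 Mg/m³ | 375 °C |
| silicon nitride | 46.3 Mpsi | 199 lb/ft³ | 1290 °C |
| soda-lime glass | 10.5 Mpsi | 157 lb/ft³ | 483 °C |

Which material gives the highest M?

silicon nitride

Screen on constraints: max service T ≥ 852 °C. Survivors: tungsten, silicon nitride.
Convert each candidate to consistent units, then evaluate M:
  tungsten: E = 406.8 GPa, ρ = 19220 kg/m³
  silicon nitride: E = 319.2 GPa, ρ = 3188 kg/m³
  silicon nitride: M = 2.14×10⁻³
  tungsten: M = 0.385×10⁻³
Silicon nitride has the largest M.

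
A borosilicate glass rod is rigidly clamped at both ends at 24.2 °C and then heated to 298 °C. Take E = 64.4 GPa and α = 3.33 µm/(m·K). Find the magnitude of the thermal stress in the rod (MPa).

58.7 MPa

ΔT = 273.8 K. Constrained thermal stress σ = E·α·ΔT = 64.40×10³ MPa × 3.33×10⁻⁶ × 273.8 = 58.7 MPa (compressive).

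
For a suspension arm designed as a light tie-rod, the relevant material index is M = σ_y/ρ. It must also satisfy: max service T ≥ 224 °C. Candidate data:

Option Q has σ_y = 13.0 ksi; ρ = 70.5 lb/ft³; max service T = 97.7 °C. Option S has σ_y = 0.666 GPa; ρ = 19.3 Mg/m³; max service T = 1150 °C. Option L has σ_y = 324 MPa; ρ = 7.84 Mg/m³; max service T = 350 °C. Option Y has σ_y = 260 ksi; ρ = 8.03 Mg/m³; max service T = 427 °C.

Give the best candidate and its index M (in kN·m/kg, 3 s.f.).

Screen on constraints: max service T ≥ 224 °C. Survivors: option S, option L, option Y.
Normalizing units and computing the index:
  option S: σ_y = 666.0 MPa, ρ = 19300 kg/m³
  option L: σ_y = 324.0 MPa, ρ = 7840 kg/m³
  option Y: σ_y = 1793 MPa, ρ = 8030 kg/m³
  option Y: M = 223 kN·m/kg
  option L: M = 41.3 kN·m/kg
  option S: M = 34.5 kN·m/kg
The maximum is for option Y.

option Y, M = 223 kN·m/kg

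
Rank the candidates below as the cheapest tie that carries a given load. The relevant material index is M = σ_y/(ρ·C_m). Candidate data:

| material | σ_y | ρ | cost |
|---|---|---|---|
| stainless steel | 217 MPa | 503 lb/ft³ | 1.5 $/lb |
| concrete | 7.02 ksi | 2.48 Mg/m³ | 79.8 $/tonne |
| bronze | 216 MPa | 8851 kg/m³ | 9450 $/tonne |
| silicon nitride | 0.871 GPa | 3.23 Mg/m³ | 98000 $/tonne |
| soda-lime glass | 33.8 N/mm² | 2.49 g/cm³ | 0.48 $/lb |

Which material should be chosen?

concrete

Normalizing units and computing the index:
  stainless steel: σ_y = 217.0 MPa, ρ = 8057 kg/m³, cost = 3.307 $/kg
  concrete: σ_y = 48.40 MPa, ρ = 2480 kg/m³, cost = 0.07980 $/kg
  bronze: σ_y = 216.0 MPa, ρ = 8851 kg/m³, cost = 9.450 $/kg
  silicon nitride: σ_y = 871.0 MPa, ρ = 3230 kg/m³, cost = 98.00 $/kg
  soda-lime glass: σ_y = 33.80 MPa, ρ = 2490 kg/m³, cost = 1.058 $/kg
  concrete: M = 245 kN·m per $
  soda-lime glass: M = 12.8 kN·m per $
  stainless steel: M = 8.14 kN·m per $
  silicon nitride: M = 2.75 kN·m per $
  bronze: M = 2.58 kN·m per $
Highest index: concrete.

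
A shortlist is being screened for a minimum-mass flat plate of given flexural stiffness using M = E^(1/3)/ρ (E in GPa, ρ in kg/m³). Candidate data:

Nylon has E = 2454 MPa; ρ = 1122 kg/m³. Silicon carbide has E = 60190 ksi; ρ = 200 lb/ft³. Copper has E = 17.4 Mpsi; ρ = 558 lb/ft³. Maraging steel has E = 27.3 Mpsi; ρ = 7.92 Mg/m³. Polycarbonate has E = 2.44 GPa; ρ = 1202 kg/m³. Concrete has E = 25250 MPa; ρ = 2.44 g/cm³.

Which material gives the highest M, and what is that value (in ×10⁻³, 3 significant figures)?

silicon carbide, M = 2.33×10⁻³

Normalizing units and computing the index:
  nylon: E = 2.454 GPa, ρ = 1122 kg/m³
  silicon carbide: E = 415.0 GPa, ρ = 3204 kg/m³
  copper: E = 120.0 GPa, ρ = 8938 kg/m³
  maraging steel: E = 188.2 GPa, ρ = 7920 kg/m³
  polycarbonate: E = 2.440 GPa, ρ = 1202 kg/m³
  concrete: E = 25.25 GPa, ρ = 2440 kg/m³
  silicon carbide: M = 2.33×10⁻³
  concrete: M = 1.20×10⁻³
  nylon: M = 1.20×10⁻³
  polycarbonate: M = 1.12×10⁻³
  maraging steel: M = 0.724×10⁻³
  copper: M = 0.552×10⁻³
Highest index: silicon carbide.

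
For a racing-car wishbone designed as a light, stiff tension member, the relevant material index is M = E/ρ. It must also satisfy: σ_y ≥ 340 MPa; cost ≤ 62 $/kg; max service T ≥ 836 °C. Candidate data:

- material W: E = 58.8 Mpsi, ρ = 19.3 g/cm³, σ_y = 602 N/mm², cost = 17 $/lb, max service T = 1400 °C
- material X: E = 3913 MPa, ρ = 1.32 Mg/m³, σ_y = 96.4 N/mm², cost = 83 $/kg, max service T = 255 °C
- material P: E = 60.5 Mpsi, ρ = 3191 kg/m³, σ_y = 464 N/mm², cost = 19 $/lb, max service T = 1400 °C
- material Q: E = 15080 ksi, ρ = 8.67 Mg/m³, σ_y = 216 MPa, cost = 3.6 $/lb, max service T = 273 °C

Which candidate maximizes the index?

material P

Screen on constraints: σ_y ≥ 340 MPa; cost ≤ 62 $/kg; max service T ≥ 836 °C. Survivors: material W, material P.
Putting every candidate on a common basis:
  material W: E = 405.4 GPa, ρ = 19300 kg/m³
  material P: E = 417.1 GPa, ρ = 3191 kg/m³
  material P: M = 131 MN·m/kg
  material W: M = 21.0 MN·m/kg
Material P has the largest M.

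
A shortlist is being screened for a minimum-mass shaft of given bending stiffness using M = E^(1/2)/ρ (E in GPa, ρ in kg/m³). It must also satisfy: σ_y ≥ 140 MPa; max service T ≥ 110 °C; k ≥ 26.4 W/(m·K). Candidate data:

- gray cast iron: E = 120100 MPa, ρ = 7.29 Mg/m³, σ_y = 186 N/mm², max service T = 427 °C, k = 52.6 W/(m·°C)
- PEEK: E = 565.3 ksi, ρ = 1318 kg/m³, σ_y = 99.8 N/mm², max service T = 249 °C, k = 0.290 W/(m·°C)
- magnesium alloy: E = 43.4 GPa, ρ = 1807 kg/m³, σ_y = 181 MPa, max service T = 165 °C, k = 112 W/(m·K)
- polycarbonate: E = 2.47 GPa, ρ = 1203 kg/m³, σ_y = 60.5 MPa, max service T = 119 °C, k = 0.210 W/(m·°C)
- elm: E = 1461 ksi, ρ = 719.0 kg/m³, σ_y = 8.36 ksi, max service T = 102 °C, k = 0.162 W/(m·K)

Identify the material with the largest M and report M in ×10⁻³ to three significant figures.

Screen on constraints: σ_y ≥ 140 MPa; max service T ≥ 110 °C; k ≥ 26.4 W/(m·K). Survivors: gray cast iron, magnesium alloy.
Normalizing units and computing the index:
  gray cast iron: E = 120.1 GPa, ρ = 7290 kg/m³
  magnesium alloy: E = 43.40 GPa, ρ = 1807 kg/m³
  magnesium alloy: M = 3.65×10⁻³
  gray cast iron: M = 1.50×10⁻³
Magnesium alloy has the largest M.

magnesium alloy, M = 3.65×10⁻³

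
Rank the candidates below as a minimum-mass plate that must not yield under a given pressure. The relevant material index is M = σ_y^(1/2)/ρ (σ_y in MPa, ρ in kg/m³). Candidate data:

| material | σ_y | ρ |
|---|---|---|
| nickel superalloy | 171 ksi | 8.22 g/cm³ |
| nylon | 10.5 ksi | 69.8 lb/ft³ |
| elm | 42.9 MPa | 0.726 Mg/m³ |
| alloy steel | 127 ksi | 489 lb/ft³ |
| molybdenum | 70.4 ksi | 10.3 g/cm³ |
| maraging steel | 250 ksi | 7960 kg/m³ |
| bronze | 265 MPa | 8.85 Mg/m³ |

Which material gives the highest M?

elm

Putting every candidate on a common basis:
  nickel superalloy: σ_y = 1179 MPa, ρ = 8220 kg/m³
  nylon: σ_y = 72.39 MPa, ρ = 1118 kg/m³
  elm: σ_y = 42.90 MPa, ρ = 726.0 kg/m³
  alloy steel: σ_y = 875.6 MPa, ρ = 7833 kg/m³
  molybdenum: σ_y = 485.4 MPa, ρ = 10300 kg/m³
  maraging steel: σ_y = 1724 MPa, ρ = 7960 kg/m³
  bronze: σ_y = 265.0 MPa, ρ = 8850 kg/m³
  elm: M = 9.02×10⁻³
  nylon: M = 7.61×10⁻³
  maraging steel: M = 5.22×10⁻³
  nickel superalloy: M = 4.18×10⁻³
  alloy steel: M = 3.78×10⁻³
  molybdenum: M = 2.14×10⁻³
  bronze: M = 1.84×10⁻³
Elm has the largest M.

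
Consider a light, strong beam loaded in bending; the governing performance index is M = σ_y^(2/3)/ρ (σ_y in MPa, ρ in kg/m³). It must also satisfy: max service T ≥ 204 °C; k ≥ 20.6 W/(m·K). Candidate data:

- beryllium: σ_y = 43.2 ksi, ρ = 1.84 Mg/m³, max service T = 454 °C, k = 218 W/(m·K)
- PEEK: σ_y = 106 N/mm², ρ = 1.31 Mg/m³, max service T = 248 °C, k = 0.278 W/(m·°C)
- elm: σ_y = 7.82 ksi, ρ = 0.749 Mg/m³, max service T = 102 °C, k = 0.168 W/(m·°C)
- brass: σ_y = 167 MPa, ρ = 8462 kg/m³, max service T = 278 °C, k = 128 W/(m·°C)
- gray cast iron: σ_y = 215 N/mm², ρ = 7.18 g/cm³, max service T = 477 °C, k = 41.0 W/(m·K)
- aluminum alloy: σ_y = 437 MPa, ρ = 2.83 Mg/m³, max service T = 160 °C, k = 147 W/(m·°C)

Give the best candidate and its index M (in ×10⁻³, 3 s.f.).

Screen on constraints: max service T ≥ 204 °C; k ≥ 20.6 W/(m·K). Survivors: beryllium, brass, gray cast iron.
Normalizing units and computing the index:
  beryllium: σ_y = 297.9 MPa, ρ = 1840 kg/m³
  brass: σ_y = 167.0 MPa, ρ = 8462 kg/m³
  gray cast iron: σ_y = 215.0 MPa, ρ = 7180 kg/m³
  beryllium: M = 24.2×10⁻³
  gray cast iron: M = 5.00×10⁻³
  brass: M = 3.58×10⁻³
Beryllium ranks first.

beryllium, M = 24.2×10⁻³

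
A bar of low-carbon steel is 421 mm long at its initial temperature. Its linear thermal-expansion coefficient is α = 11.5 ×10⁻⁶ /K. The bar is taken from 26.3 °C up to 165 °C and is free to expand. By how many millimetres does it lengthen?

ΔT = 165 − 26.3 = 138.7 K.
ΔL = α·L₀·ΔT = 11.5×10⁻⁶ × 421 mm × 138.7 K = 0.672 mm.

0.672 mm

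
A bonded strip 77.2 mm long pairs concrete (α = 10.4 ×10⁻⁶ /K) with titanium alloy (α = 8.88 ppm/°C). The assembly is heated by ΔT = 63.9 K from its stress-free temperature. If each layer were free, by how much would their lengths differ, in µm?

7.50 µm

Δα = |10.4 − 8.88|×10⁻⁶/K = 1.52×10⁻⁶/K.
ΔL_mismatch = Δα·L·ΔT = 1.52×10⁻⁶ × 77.2 mm × 63.9 K = 7.50 µm.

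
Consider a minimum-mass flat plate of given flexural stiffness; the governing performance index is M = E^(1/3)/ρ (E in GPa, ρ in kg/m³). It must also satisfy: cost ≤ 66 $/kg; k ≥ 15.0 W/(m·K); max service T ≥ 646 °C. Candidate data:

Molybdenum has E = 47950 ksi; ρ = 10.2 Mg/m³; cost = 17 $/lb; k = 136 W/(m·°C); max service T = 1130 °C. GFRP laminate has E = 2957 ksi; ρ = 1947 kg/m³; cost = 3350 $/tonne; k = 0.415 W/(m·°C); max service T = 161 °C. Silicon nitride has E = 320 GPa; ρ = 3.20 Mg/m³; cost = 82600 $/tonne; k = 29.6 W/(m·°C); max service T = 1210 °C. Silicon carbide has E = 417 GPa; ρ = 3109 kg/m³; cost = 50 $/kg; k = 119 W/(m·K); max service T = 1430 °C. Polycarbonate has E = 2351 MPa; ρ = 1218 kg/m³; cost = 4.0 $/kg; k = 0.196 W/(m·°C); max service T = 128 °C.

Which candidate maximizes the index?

silicon carbide

Screen on constraints: cost ≤ 66 $/kg; k ≥ 15.0 W/(m·K); max service T ≥ 646 °C. Survivors: molybdenum, silicon carbide.
Convert each candidate to consistent units, then evaluate M:
  molybdenum: E = 330.6 GPa, ρ = 10200 kg/m³
  silicon carbide: E = 417.0 GPa, ρ = 3109 kg/m³
  silicon carbide: M = 2.40×10⁻³
  molybdenum: M = 0.678×10⁻³
The maximum is for silicon carbide.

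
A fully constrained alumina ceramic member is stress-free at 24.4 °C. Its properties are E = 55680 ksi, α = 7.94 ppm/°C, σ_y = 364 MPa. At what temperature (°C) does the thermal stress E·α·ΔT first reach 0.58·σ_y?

93.7 °C

E = 55680 ksi = 383.9 GPa.
E·α·ΔT = 211.1 MPa ⇒ ΔT = 211.1 / (383.9×10³ × 7.94×10⁻⁶) = 69.26 K.
T = 24.4 + 69.26 = 93.66 °C.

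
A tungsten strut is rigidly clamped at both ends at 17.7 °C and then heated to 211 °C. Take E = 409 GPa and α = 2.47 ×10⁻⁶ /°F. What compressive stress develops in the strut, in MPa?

351 MPa

α = 2.47×10⁻⁶/°F × 9/5 = 4.45×10⁻⁶/K.
ΔT = 193.3 K. Constrained thermal stress σ = E·α·ΔT = 409.0×10³ MPa × 4.45×10⁻⁶ × 193.3 = 351 MPa (compressive).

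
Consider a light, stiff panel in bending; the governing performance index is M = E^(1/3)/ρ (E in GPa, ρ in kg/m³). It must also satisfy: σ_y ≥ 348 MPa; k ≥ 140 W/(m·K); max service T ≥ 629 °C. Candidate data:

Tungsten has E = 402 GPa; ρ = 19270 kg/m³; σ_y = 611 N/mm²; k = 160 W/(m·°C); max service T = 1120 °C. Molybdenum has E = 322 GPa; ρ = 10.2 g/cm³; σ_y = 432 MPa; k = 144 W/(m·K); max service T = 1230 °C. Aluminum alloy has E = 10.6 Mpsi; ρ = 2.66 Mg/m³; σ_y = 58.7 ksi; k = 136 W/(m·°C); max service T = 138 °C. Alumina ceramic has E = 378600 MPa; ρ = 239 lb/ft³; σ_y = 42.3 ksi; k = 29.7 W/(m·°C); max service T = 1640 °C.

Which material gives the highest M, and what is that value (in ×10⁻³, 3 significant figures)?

Screen on constraints: σ_y ≥ 348 MPa; k ≥ 140 W/(m·K); max service T ≥ 629 °C. Survivors: tungsten, molybdenum.
In SI units:
  tungsten: E = 402.0 GPa, ρ = 19270 kg/m³
  molybdenum: E = 322.0 GPa, ρ = 10200 kg/m³
  molybdenum: M = 0.672×10⁻³
  tungsten: M = 0.383×10⁻³
Molybdenum has the largest M.

molybdenum, M = 0.672×10⁻³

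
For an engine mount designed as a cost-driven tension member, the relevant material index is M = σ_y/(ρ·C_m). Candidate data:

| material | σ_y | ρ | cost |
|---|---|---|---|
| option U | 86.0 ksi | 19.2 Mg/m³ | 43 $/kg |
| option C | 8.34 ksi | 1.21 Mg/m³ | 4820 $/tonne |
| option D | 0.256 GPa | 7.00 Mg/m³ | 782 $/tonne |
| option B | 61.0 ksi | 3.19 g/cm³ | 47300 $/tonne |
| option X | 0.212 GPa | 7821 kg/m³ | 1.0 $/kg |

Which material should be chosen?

In SI units:
  option U: σ_y = 592.9 MPa, ρ = 19200 kg/m³, cost = 43.00 $/kg
  option C: σ_y = 57.50 MPa, ρ = 1210 kg/m³, cost = 4.820 $/kg
  option D: σ_y = 256.0 MPa, ρ = 7000 kg/m³, cost = 0.7820 $/kg
  option B: σ_y = 420.6 MPa, ρ = 3190 kg/m³, cost = 47.30 $/kg
  option X: σ_y = 212.0 MPa, ρ = 7821 kg/m³, cost = 1.000 $/kg
  option D: M = 46.8 kN·m per $
  option X: M = 27.1 kN·m per $
  option C: M = 9.86 kN·m per $
  option B: M = 2.79 kN·m per $
  option U: M = 0.718 kN·m per $
Option D has the largest M.

option D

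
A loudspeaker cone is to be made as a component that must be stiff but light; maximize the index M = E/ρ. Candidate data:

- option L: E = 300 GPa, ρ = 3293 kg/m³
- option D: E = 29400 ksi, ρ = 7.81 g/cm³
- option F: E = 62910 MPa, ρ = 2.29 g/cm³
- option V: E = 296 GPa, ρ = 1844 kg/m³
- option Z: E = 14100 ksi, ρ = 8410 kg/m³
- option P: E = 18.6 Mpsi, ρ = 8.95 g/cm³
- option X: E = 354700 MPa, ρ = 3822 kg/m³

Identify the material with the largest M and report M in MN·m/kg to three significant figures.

Normalizing units and computing the index:
  option L: E = 300.0 GPa, ρ = 3293 kg/m³
  option D: E = 202.7 GPa, ρ = 7810 kg/m³
  option F: E = 62.91 GPa, ρ = 2290 kg/m³
  option V: E = 296.0 GPa, ρ = 1844 kg/m³
  option Z: E = 97.22 GPa, ρ = 8410 kg/m³
  option P: E = 128.2 GPa, ρ = 8950 kg/m³
  option X: E = 354.7 GPa, ρ = 3822 kg/m³
  option V: M = 161 MN·m/kg
  option X: M = 92.8 MN·m/kg
  option L: M = 91.1 MN·m/kg
  option F: M = 27.5 MN·m/kg
  option D: M = 26.0 MN·m/kg
  option P: M = 14.3 MN·m/kg
  option Z: M = 11.6 MN·m/kg
Option V ranks first.

option V, M = 161 MN·m/kg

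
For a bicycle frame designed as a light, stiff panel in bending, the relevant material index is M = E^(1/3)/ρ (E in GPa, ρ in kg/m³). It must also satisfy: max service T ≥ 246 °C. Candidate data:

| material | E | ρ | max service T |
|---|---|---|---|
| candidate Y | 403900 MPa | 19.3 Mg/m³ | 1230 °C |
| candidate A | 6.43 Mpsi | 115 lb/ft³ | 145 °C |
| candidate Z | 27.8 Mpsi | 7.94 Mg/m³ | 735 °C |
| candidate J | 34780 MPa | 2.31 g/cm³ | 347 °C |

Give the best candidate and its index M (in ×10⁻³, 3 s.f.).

candidate J, M = 1.41×10⁻³

Screen on constraints: max service T ≥ 246 °C. Survivors: candidate Y, candidate Z, candidate J.
Convert each candidate to consistent units, then evaluate M:
  candidate Y: E = 403.9 GPa, ρ = 19300 kg/m³
  candidate Z: E = 191.7 GPa, ρ = 7940 kg/m³
  candidate J: E = 34.78 GPa, ρ = 2310 kg/m³
  candidate J: M = 1.41×10⁻³
  candidate Z: M = 0.726×10⁻³
  candidate Y: M = 0.383×10⁻³
Candidate J has the largest M.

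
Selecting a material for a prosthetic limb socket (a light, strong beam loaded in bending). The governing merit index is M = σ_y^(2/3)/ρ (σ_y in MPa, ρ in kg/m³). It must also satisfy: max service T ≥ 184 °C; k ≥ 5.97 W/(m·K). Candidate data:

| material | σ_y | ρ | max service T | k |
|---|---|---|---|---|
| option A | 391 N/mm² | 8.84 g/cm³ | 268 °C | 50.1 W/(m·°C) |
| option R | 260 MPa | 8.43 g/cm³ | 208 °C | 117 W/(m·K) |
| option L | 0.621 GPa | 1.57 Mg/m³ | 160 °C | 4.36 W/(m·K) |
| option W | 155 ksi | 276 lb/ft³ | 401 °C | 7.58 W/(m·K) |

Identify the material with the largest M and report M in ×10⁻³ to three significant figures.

Screen on constraints: max service T ≥ 184 °C; k ≥ 5.97 W/(m·K). Survivors: option A, option R, option W.
Normalizing units and computing the index:
  option A: σ_y = 391.0 MPa, ρ = 8840 kg/m³
  option R: σ_y = 260.0 MPa, ρ = 8430 kg/m³
  option W: σ_y = 1069 MPa, ρ = 4421 kg/m³
  option W: M = 23.6×10⁻³
  option A: M = 6.05×10⁻³
  option R: M = 4.83×10⁻³
The maximum is for option W.

option W, M = 23.6×10⁻³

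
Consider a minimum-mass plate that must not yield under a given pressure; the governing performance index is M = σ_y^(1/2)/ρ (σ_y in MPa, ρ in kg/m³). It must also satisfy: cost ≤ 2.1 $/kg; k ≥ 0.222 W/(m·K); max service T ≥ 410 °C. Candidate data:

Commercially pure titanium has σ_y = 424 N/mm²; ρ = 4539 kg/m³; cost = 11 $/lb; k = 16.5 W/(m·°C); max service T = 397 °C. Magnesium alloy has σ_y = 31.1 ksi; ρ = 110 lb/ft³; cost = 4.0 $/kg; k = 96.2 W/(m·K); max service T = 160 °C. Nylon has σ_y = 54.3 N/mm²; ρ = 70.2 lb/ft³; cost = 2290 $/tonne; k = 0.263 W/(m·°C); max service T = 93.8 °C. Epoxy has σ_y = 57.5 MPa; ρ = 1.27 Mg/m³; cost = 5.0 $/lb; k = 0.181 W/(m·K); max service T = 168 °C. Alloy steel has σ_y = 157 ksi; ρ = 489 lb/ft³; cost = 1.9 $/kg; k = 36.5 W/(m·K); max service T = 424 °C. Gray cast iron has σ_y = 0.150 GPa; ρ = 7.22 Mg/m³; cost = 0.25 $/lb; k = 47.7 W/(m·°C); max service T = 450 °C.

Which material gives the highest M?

Screen on constraints: cost ≤ 2.1 $/kg; k ≥ 0.222 W/(m·K); max service T ≥ 410 °C. Survivors: alloy steel, gray cast iron.
Putting every candidate on a common basis:
  alloy steel: σ_y = 1082 MPa, ρ = 7833 kg/m³
  gray cast iron: σ_y = 150.0 MPa, ρ = 7220 kg/m³
  alloy steel: M = 4.20×10⁻³
  gray cast iron: M = 1.70×10⁻³
The maximum is for alloy steel.

alloy steel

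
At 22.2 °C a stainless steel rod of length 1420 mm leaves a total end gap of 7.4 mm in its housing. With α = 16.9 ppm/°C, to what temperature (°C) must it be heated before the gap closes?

331 °C

α·L₀·ΔT = 7.4 mm ⇒ ΔT = 7.4 / (16.9×10⁻⁶ × 1420.0) = 308.4 K.
T = 22.2 + 308.4 = 330.6 °C.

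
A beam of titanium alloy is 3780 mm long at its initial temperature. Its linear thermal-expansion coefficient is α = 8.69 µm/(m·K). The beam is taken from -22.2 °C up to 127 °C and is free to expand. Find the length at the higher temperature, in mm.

3784.9 mm

ΔT = 127 − (-22.2) = 149.2 K.
ΔL = α·L₀·ΔT = 8.69×10⁻⁶ × 3780 mm × 149.2 K = 4.90 mm.
L = L₀ + ΔL = 3780 + 4.90 = 3784.9 mm.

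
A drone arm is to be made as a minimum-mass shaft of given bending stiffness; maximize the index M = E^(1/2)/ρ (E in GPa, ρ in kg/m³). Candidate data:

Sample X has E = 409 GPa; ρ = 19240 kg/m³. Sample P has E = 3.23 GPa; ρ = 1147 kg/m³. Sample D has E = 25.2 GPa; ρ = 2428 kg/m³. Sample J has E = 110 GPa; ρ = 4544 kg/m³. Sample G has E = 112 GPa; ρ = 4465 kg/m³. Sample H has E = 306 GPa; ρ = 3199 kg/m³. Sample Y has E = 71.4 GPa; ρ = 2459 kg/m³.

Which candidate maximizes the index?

Per-candidate index values:
  sample H: M = 5.47×10⁻³
  sample Y: M = 3.44×10⁻³
  sample G: M = 2.37×10⁻³
  sample J: M = 2.31×10⁻³
  sample D: M = 2.07×10⁻³
  sample P: M = 1.57×10⁻³
  sample X: M = 1.05×10⁻³
The maximum is for sample H.

sample H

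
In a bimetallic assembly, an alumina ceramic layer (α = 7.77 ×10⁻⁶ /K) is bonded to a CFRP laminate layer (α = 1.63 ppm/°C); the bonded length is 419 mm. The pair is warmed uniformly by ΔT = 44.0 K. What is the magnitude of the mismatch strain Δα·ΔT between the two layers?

2.70×10⁻⁴

Δα = |7.77 − 1.63|×10⁻⁶/K = 6.14×10⁻⁶/K.
Mismatch strain = Δα·ΔT = 6.14×10⁻⁶ × 44.0 = 2.70×10⁻⁴.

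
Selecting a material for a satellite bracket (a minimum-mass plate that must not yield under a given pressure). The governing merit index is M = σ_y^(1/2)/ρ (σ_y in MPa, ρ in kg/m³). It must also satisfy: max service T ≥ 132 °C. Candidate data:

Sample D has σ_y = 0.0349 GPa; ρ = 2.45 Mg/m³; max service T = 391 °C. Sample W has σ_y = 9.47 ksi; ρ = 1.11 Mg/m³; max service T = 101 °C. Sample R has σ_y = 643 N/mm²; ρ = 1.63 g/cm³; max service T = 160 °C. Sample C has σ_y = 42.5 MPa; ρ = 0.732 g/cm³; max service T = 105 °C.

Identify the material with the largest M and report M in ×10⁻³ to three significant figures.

Screen on constraints: max service T ≥ 132 °C. Survivors: sample D, sample R.
Putting every candidate on a common basis:
  sample D: σ_y = 34.90 MPa, ρ = 2450 kg/m³
  sample R: σ_y = 643.0 MPa, ρ = 1630 kg/m³
  sample R: M = 15.6×10⁻³
  sample D: M = 2.41×10⁻³
Highest index: sample R.

sample R, M = 15.6×10⁻³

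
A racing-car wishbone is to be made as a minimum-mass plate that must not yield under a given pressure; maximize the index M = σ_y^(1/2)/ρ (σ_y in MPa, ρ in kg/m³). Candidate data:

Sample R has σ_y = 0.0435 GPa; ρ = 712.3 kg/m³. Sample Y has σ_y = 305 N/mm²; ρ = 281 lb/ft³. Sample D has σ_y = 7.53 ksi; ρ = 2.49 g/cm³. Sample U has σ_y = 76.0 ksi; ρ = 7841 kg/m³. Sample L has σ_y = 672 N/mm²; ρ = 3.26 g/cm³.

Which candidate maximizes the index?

Normalizing units and computing the index:
  sample R: σ_y = 43.50 MPa, ρ = 712.3 kg/m³
  sample Y: σ_y = 305.0 MPa, ρ = 4501 kg/m³
  sample D: σ_y = 51.92 MPa, ρ = 2490 kg/m³
  sample U: σ_y = 524.0 MPa, ρ = 7841 kg/m³
  sample L: σ_y = 672.0 MPa, ρ = 3260 kg/m³
  sample R: M = 9.26×10⁻³
  sample L: M = 7.95×10⁻³
  sample Y: M = 3.88×10⁻³
  sample U: M = 2.92×10⁻³
  sample D: M = 2.89×10⁻³
Highest index: sample R.

sample R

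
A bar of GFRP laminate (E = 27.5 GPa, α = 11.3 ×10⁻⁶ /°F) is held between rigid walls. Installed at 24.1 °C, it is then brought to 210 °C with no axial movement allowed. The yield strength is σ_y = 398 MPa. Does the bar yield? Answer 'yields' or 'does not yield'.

does not yield

α = 11.3×10⁻⁶/°F × 9/5 = 20.3×10⁻⁶/K.
ΔT = 185.9 K. Constrained thermal stress σ = E·α·ΔT = 27.50×10³ MPa × 20.3×10⁻⁶ × 185.9 = 104 MPa (compressive).
Compare to σ_y = 398 MPa: σ < σ_y, so it does not yield.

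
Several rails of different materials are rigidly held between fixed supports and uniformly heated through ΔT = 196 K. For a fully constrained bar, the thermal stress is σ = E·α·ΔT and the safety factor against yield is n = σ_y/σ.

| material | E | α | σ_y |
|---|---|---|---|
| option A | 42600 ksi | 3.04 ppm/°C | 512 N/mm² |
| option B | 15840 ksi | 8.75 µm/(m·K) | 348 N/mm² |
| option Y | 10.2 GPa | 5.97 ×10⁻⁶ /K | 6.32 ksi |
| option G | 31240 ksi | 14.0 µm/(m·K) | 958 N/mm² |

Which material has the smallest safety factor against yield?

option G

Per material, after unit conversion:
  option A: E = 293.7, α = 3.04, σ_y = 512.0 → σ = 175 MPa, n = 2.93
  option B: E = 109.2, α = 8.75, σ_y = 348.0 → σ = 187 MPa, n = 1.86
  option Y: E = 10.20, α = 5.97, σ_y = 43.57 → σ = 11.9 MPa, n = 3.65
  option G: E = 215.4, α = 14.0, σ_y = 958.0 → σ = 591 MPa, n = 1.62
Smallest n: option G with n = 1.62.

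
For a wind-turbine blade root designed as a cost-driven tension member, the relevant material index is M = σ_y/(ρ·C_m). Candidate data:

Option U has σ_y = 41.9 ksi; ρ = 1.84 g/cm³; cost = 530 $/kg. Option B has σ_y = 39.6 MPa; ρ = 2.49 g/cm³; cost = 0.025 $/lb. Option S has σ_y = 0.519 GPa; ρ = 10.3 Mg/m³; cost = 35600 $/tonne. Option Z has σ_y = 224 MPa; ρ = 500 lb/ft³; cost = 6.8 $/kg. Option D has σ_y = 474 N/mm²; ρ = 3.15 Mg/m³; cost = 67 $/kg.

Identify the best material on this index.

In SI units:
  option U: σ_y = 288.9 MPa, ρ = 1840 kg/m³, cost = 530.0 $/kg
  option B: σ_y = 39.60 MPa, ρ = 2490 kg/m³, cost = 0.05511 $/kg
  option S: σ_y = 519.0 MPa, ρ = 10300 kg/m³, cost = 35.60 $/kg
  option Z: σ_y = 224.0 MPa, ρ = 8009 kg/m³, cost = 6.800 $/kg
  option D: σ_y = 474.0 MPa, ρ = 3150 kg/m³, cost = 67.00 $/kg
  option B: M = 289 kN·m per $
  option Z: M = 4.11 kN·m per $
  option D: M = 2.25 kN·m per $
  option S: M = 1.42 kN·m per $
  option U: M = 0.296 kN·m per $
Highest index: option B.

option B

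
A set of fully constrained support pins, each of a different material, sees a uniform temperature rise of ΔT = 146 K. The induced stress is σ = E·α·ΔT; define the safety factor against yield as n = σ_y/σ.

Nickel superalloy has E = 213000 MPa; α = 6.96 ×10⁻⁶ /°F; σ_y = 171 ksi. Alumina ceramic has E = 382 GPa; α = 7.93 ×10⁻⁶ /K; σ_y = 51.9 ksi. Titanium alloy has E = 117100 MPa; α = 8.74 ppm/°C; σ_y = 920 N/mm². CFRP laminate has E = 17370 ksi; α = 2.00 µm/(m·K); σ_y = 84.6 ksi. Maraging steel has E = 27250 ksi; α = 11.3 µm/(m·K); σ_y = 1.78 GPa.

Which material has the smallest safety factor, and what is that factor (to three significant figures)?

alumina ceramic, n = 0.809

Converting E to GPa, α to ×10⁻⁶/K, σ_y to MPa, then σ and n for each:
  nickel superalloy: E = 213.0, α = 12.5, σ_y = 1179 → σ = 390 MPa, n = 3.03
  alumina ceramic: E = 382.0, α = 7.93, σ_y = 357.8 → σ = 442 MPa, n = 0.809
  titanium alloy: E = 117.1, α = 8.74, σ_y = 920.0 → σ = 149 MPa, n = 6.16
  CFRP laminate: E = 119.8, α = 2.00, σ_y = 583.3 → σ = 35.0 MPa, n = 16.7
  maraging steel: E = 187.9, α = 11.3, σ_y = 1780 → σ = 310 MPa, n = 5.74
The minimum is alumina ceramic at n = 0.809.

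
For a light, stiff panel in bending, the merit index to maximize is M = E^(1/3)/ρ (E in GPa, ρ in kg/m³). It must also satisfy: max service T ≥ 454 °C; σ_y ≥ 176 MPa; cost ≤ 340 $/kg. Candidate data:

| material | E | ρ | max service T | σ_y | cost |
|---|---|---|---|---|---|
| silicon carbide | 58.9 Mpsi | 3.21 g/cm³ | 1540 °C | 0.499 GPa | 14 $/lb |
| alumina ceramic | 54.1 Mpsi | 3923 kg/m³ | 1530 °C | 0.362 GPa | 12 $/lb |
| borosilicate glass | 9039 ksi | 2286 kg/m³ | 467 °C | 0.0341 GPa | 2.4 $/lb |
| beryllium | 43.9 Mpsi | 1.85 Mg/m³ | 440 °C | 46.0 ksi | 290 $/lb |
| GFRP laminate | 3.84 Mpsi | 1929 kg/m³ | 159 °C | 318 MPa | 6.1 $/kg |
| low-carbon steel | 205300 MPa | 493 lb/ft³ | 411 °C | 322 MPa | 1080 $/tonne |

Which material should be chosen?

silicon carbide

Screen on constraints: max service T ≥ 454 °C; σ_y ≥ 176 MPa; cost ≤ 340 $/kg. Survivors: silicon carbide, alumina ceramic.
Putting every candidate on a common basis:
  silicon carbide: E = 406.1 GPa, ρ = 3210 kg/m³
  alumina ceramic: E = 373.0 GPa, ρ = 3923 kg/m³
  silicon carbide: M = 2.31×10⁻³
  alumina ceramic: M = 1.83×10⁻³
Silicon carbide has the largest M.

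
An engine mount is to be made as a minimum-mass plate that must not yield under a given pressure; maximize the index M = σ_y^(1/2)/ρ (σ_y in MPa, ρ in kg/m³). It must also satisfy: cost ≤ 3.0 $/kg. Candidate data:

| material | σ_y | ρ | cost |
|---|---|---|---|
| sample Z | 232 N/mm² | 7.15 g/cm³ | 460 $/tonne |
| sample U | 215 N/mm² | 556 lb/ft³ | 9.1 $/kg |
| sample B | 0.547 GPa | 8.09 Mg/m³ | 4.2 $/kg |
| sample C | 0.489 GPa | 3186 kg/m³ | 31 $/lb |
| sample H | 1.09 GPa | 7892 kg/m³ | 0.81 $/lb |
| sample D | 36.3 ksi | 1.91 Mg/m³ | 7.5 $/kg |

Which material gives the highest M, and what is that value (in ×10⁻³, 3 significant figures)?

sample H, M = 4.18×10⁻³

Screen on constraints: cost ≤ 3.0 $/kg. Survivors: sample Z, sample H.
Putting every candidate on a common basis:
  sample Z: σ_y = 232.0 MPa, ρ = 7150 kg/m³
  sample H: σ_y = 1090 MPa, ρ = 7892 kg/m³
  sample H: M = 4.18×10⁻³
  sample Z: M = 2.13×10⁻³
Sample H has the largest M.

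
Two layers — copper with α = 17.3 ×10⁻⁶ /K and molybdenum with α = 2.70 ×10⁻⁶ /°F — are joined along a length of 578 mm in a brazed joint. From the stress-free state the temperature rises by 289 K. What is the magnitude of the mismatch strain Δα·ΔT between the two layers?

3.60×10⁻³

molybdenum: α = 2.70×10⁻⁶/°F × 9/5 = 4.86×10⁻⁶/K.
Δα = |17.3 − 4.86|×10⁻⁶/K = 12.4×10⁻⁶/K.
Mismatch strain = Δα·ΔT = 12.4×10⁻⁶ × 289.0 = 3.60×10⁻³.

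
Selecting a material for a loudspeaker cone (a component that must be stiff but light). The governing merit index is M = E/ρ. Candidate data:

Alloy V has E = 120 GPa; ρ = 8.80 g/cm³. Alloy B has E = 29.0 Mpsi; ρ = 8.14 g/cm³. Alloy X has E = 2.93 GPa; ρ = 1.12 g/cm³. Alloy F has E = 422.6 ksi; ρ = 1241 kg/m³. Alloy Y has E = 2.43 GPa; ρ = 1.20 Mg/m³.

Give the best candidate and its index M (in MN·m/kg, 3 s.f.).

alloy B, M = 24.6 MN·m/kg

Putting every candidate on a common basis:
  alloy V: E = 120.0 GPa, ρ = 8800 kg/m³
  alloy B: E = 199.9 GPa, ρ = 8140 kg/m³
  alloy X: E = 2.930 GPa, ρ = 1120 kg/m³
  alloy F: E = 2.914 GPa, ρ = 1241 kg/m³
  alloy Y: E = 2.430 GPa, ρ = 1200 kg/m³
  alloy B: M = 24.6 MN·m/kg
  alloy V: M = 13.6 MN·m/kg
  alloy X: M = 2.62 MN·m/kg
  alloy F: M = 2.35 MN·m/kg
  alloy Y: M = 2.02 MN·m/kg
Alloy B has the largest M.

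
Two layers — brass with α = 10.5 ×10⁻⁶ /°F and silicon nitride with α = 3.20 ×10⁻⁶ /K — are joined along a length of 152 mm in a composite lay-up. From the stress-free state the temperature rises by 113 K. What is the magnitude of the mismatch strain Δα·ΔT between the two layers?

1.77×10⁻³

brass: α = 10.5×10⁻⁶/°F × 9/5 = 18.9×10⁻⁶/K.
Δα = |18.9 − 3.20|×10⁻⁶/K = 15.7×10⁻⁶/K.
Mismatch strain = Δα·ΔT = 15.7×10⁻⁶ × 113.0 = 1.77×10⁻³.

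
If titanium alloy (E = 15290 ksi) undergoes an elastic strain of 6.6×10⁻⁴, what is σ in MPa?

E = 15290 ksi = 105.4 GPa.
σ = E·ε = 105400 MPa × 6.6×10⁻⁴ = 69.6 MPa.

69.6 MPa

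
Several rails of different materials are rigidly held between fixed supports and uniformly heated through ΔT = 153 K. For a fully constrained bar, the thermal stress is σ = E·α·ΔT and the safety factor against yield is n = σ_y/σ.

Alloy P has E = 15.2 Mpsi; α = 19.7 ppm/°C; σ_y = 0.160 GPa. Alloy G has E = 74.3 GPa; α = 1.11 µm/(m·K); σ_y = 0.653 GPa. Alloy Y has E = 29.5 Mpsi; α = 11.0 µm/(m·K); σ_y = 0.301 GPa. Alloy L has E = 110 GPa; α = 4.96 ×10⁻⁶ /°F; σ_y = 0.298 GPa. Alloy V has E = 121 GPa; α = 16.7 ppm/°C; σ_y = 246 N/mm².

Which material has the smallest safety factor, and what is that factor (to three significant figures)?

With everything in SI (GPa, ×10⁻⁶/K, MPa):
  alloy P: E = 104.8, α = 19.7, σ_y = 160.0 → σ = 316 MPa, n = 0.507
  alloy G: E = 74.30, α = 1.11, σ_y = 653.0 → σ = 12.6 MPa, n = 51.7
  alloy Y: E = 203.4, α = 11.0, σ_y = 301.0 → σ = 342 MPa, n = 0.879
  alloy L: E = 110.0, α = 8.93, σ_y = 298.0 → σ = 150 MPa, n = 1.98
  alloy V: E = 121.0, α = 16.7, σ_y = 246.0 → σ = 309 MPa, n = 0.796
Smallest n: alloy P with n = 0.507.

alloy P, n = 0.507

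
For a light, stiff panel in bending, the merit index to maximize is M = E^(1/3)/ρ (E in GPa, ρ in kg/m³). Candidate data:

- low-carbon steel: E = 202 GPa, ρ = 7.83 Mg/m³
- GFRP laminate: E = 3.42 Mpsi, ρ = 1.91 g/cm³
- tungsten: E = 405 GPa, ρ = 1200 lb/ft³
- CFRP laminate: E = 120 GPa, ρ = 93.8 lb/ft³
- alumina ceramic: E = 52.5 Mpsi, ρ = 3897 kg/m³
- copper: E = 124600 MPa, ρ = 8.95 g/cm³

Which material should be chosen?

Putting every candidate on a common basis:
  low-carbon steel: E = 202.0 GPa, ρ = 7830 kg/m³
  GFRP laminate: E = 23.58 GPa, ρ = 1910 kg/m³
  tungsten: E = 405.0 GPa, ρ = 19220 kg/m³
  CFRP laminate: E = 120.0 GPa, ρ = 1503 kg/m³
  alumina ceramic: E = 362.0 GPa, ρ = 3897 kg/m³
  copper: E = 124.6 GPa, ρ = 8950 kg/m³
  CFRP laminate: M = 3.28×10⁻³
  alumina ceramic: M = 1.83×10⁻³
  GFRP laminate: M = 1.50×10⁻³
  low-carbon steel: M = 0.749×10⁻³
  copper: M = 0.558×10⁻³
  tungsten: M = 0.385×10⁻³
Highest index: CFRP laminate.

CFRP laminate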